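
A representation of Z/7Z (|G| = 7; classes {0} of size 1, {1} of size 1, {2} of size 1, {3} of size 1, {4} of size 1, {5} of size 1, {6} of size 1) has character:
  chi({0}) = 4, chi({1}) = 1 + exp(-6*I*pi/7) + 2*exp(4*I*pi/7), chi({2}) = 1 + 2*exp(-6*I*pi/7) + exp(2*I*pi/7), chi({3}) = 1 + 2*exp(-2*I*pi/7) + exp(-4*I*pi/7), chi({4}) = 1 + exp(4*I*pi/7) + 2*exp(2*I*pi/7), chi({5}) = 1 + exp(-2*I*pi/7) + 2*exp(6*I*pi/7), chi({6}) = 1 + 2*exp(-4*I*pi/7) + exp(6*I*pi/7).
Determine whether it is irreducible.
Not irreducible (reducible): <chi, chi> = 6 > 1.

Proof sketch: <chi, chi> = (1/|G|) sum_C |C| * |chi(C)|^2 = (1/7)[1*|4|^2 + 1*|1 + exp(-6*I*pi/7) + 2*exp(4*I*pi/7)|^2 + 1*|1 + 2*exp(-6*I*pi/7) + exp(2*I*pi/7)|^2 + 1*|1 + 2*exp(-2*I*pi/7) + exp(-4*I*pi/7)|^2 + 1*|1 + exp(4*I*pi/7) + 2*exp(2*I*pi/7)|^2 + 1*|1 + exp(-2*I*pi/7) + 2*exp(6*I*pi/7)|^2 + 1*|1 + 2*exp(-4*I*pi/7) + exp(6*I*pi/7)|^2]
  = (1/7)[(16) + (6 + 4*exp(-4*I*pi/7) + exp(-6*I*pi/7) + exp(6*I*pi/7) + 4*exp(4*I*pi/7)) + (6 + 4*exp(-6*I*pi/7) + exp(-2*I*pi/7) + exp(2*I*pi/7) + 4*exp(6*I*pi/7)) + (6 + 4*exp(-2*I*pi/7) + exp(-4*I*pi/7) + exp(4*I*pi/7) + 4*exp(2*I*pi/7)) + (6 + 4*exp(-2*I*pi/7) + exp(-4*I*pi/7) + exp(4*I*pi/7) + 4*exp(2*I*pi/7)) + (6 + 4*exp(-6*I*pi/7) + exp(-2*I*pi/7) + exp(2*I*pi/7) + 4*exp(6*I*pi/7)) + (6 + 4*exp(-4*I*pi/7) + exp(-6*I*pi/7) + exp(6*I*pi/7) + 4*exp(4*I*pi/7))] = 42/7 = 6.
(Exp terms are combined using exp(i*s)*conj(exp(i*t)) = exp(i*(s-t)), and sums of them are collapsed using the identity that for every m > 1 the m distinct m-th roots of unity sum to 0, e.g. 1 + exp(2*I*pi/3) + exp(-2*I*pi/3) = 0.)
A character is irreducible iff <chi, chi> = 1, so this representation is reducible.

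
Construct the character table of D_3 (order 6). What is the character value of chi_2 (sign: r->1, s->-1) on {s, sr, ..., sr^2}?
Conjugacy classes: {e} of size 1, {r^1, r^2} of size 2, {s, sr, ..., sr^2} of size 3.
Character table:
  irrep \ class              {e} (size 1)  {r^1, r^2} (size 2)  {s, sr, ..., sr^2} (size 3)
  chi_1 (triv)               1             1                    1                          
  chi_2 (sign: r->1, s->-1)  1             1                    -1                         
  chi_3 (2d, j=1)            2             -1                   0                          

Spot check: chi_2 (sign: r->1, s->-1) on {s, sr, ..., sr^2} = -1.

Details: D_3 has order 2*3 = 6 with 3 conjugacy classes, hence 3 irreducibles. Sum of squared dims 1 + 1 + 4 = 6 = |G|. Linear characters come from the abelianisation; the 2-dimensional irreps have character r^k -> 2*cos(2*pi*j*k/3), reflections -> 0.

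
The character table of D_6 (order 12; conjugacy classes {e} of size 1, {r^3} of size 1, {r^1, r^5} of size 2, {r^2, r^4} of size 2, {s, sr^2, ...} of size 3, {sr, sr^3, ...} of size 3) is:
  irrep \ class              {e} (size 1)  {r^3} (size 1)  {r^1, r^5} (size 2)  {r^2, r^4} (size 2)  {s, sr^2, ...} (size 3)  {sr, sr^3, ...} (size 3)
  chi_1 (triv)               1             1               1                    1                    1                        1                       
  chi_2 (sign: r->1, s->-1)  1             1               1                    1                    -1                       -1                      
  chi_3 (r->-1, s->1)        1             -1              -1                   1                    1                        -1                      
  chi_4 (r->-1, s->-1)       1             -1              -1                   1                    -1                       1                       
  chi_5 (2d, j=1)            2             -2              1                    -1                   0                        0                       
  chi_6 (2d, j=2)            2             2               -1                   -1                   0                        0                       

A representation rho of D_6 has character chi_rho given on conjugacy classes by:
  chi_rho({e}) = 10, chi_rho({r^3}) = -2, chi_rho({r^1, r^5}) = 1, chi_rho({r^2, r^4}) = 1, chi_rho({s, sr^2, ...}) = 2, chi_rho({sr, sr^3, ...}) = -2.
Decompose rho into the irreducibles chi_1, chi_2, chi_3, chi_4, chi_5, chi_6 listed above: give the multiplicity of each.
Multiplicities: chi_1: 1, chi_2: 1, chi_3: 2, chi_4: 0, chi_5: 2, chi_6: 1.

Argument: Use <chi_rho, chi> = (1/|G|) sum_C |C| * chi_rho(C) * conj(chi(C)) with |G| = 12 for each irreducible chi in the table:
  <chi_rho, chi_1> = (1/12)[1*(10)*conj(1) + 1*(-2)*conj(1) + 2*(1)*conj(1) + 2*(1)*conj(1) + 3*(2)*conj(1) + 3*(-2)*conj(1)]
      = (1/12)[(10) + (-2) + (2) + (2) + (6) + (-6)] = 12/12 = 1
  <chi_rho, chi_2> = (1/12)[1*(10)*conj(1) + 1*(-2)*conj(1) + 2*(1)*conj(1) + 2*(1)*conj(1) + 3*(2)*conj(-1) + 3*(-2)*conj(-1)]
      = (1/12)[(10) + (-2) + (2) + (2) + (-6) + (6)] = 12/12 = 1
  <chi_rho, chi_3> = (1/12)[1*(10)*conj(1) + 1*(-2)*conj(-1) + 2*(1)*conj(-1) + 2*(1)*conj(1) + 3*(2)*conj(1) + 3*(-2)*conj(-1)]
      = (1/12)[(10) + (2) + (-2) + (2) + (6) + (6)] = 24/12 = 2
  <chi_rho, chi_4> = (1/12)[1*(10)*conj(1) + 1*(-2)*conj(-1) + 2*(1)*conj(-1) + 2*(1)*conj(1) + 3*(2)*conj(-1) + 3*(-2)*conj(1)]
      = (1/12)[(10) + (2) + (-2) + (2) + (-6) + (-6)] = 0/12 = 0
  <chi_rho, chi_5> = (1/12)[1*(10)*conj(2) + 1*(-2)*conj(-2) + 2*(1)*conj(1) + 2*(1)*conj(-1) + 3*(2)*conj(0) + 3*(-2)*conj(0)]
      = (1/12)[(20) + (4) + (2) + (-2) + (0) + (0)] = 24/12 = 2
  <chi_rho, chi_6> = (1/12)[1*(10)*conj(2) + 1*(-2)*conj(2) + 2*(1)*conj(-1) + 2*(1)*conj(-1) + 3*(2)*conj(0) + 3*(-2)*conj(0)]
      = (1/12)[(20) + (-4) + (-2) + (-2) + (0) + (0)] = 12/12 = 1
Dimension check: dim(rho) = sum (mult * dim) = 1*1 + 1*1 + 2*1 + 0*1 + 2*2 + 1*2 = 10 = chi_rho(e) = 10.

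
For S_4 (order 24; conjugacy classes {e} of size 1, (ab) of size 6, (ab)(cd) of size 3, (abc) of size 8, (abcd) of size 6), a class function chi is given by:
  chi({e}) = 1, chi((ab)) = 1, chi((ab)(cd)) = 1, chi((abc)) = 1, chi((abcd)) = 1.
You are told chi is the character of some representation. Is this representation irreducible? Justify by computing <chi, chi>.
Irreducible: <chi, chi> = 1.

Argument: <chi, chi> = (1/|G|) sum_C |C| * |chi(C)|^2 = (1/24)[1*|1|^2 + 6*|1|^2 + 3*|1|^2 + 8*|1|^2 + 6*|1|^2]
  = (1/24)[(1) + (6) + (3) + (8) + (6)] = 24/24 = 1.
A character is irreducible iff <chi, chi> = 1, so this representation is irreducible.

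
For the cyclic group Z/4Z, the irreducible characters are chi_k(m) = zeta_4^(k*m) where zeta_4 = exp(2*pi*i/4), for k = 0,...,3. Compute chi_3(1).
chi_3(1) = zeta_4^3 = -I

Working: chi_3(1) = zeta_4^(3*1) = zeta_4^3. Since zeta_4^4 = 1, this equals zeta_4^3 = exp(2*pi*i*3/4) = -I.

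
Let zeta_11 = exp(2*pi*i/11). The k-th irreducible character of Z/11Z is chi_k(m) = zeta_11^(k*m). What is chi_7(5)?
chi_7(5) = zeta_11^35 = exp(4*I*pi/11)

chi_7(5) = zeta_11^(7*5) = zeta_11^35. Since zeta_11^11 = 1, this equals zeta_11^2 = exp(2*pi*i*2/11) = exp(4*I*pi/11).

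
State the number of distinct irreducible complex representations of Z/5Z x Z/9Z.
45

Working: The number of irreducible complex representations of a finite group equals its number of conjugacy classes. Z/5Z x Z/9Z is abelian of order 45, so every element is its own conjugacy class: 45 classes, so Z/5Z x Z/9Z (order 45) has exactly 45 irreducible complex representations.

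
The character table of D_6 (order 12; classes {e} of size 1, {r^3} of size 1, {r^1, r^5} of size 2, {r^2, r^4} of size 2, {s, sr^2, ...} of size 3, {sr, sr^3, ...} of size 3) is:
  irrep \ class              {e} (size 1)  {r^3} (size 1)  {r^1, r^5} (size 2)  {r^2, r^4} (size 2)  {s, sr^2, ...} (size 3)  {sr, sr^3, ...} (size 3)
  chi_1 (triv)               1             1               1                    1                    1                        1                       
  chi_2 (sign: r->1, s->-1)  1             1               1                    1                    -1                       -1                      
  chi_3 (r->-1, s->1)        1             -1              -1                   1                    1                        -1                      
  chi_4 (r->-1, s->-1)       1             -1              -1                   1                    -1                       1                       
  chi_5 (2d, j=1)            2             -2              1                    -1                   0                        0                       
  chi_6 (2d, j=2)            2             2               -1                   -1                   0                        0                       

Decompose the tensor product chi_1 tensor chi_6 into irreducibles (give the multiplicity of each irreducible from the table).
chi_1 tensor chi_6 = chi_6 (all other irreducibles have multiplicity 0).

Solution. The character of a tensor product is the pointwise product (chi_1 * chi_6)(C) = chi_1(C) * chi_6(C):
  {e}: (1)*(2), {r^3}: (1)*(2), {r^1, r^5}: (1)*(-1), {r^2, r^4}: (1)*(-1), {s, sr^2, ...}: (1)*(0), {sr, sr^3, ...}: (1)*(0)
so (chi_1 * chi_6) takes values
  {e} -> 2, {r^3} -> 2, {r^1, r^5} -> -1, {r^2, r^4} -> -1, {s, sr^2, ...} -> 0, {sr, sr^3, ...} -> 0.
Now take the inner product of this character with each irreducible chi from the table, <chi_1*chi_6, chi> = (1/12) sum_C |C| (chi_1*chi_6)(C) conj(chi(C)):
  <chi_1*chi_6, chi_1> = (1/12)[1*(2)*conj(1) + 1*(2)*conj(1) + 2*(-1)*conj(1) + 2*(-1)*conj(1) + 3*(0)*conj(1) + 3*(0)*conj(1)]
      = (1/12)[(2) + (2) + (-2) + (-2) + (0) + (0)] = 0/12 = 0
  <chi_1*chi_6, chi_2> = (1/12)[1*(2)*conj(1) + 1*(2)*conj(1) + 2*(-1)*conj(1) + 2*(-1)*conj(1) + 3*(0)*conj(-1) + 3*(0)*conj(-1)]
      = (1/12)[(2) + (2) + (-2) + (-2) + (0) + (0)] = 0/12 = 0
  <chi_1*chi_6, chi_3> = (1/12)[1*(2)*conj(1) + 1*(2)*conj(-1) + 2*(-1)*conj(-1) + 2*(-1)*conj(1) + 3*(0)*conj(1) + 3*(0)*conj(-1)]
      = (1/12)[(2) + (-2) + (2) + (-2) + (0) + (0)] = 0/12 = 0
  <chi_1*chi_6, chi_4> = (1/12)[1*(2)*conj(1) + 1*(2)*conj(-1) + 2*(-1)*conj(-1) + 2*(-1)*conj(1) + 3*(0)*conj(-1) + 3*(0)*conj(1)]
      = (1/12)[(2) + (-2) + (2) + (-2) + (0) + (0)] = 0/12 = 0
  <chi_1*chi_6, chi_5> = (1/12)[1*(2)*conj(2) + 1*(2)*conj(-2) + 2*(-1)*conj(1) + 2*(-1)*conj(-1) + 3*(0)*conj(0) + 3*(0)*conj(0)]
      = (1/12)[(4) + (-4) + (-2) + (2) + (0) + (0)] = 0/12 = 0
  <chi_1*chi_6, chi_6> = (1/12)[1*(2)*conj(2) + 1*(2)*conj(2) + 2*(-1)*conj(-1) + 2*(-1)*conj(-1) + 3*(0)*conj(0) + 3*(0)*conj(0)]
      = (1/12)[(4) + (4) + (2) + (2) + (0) + (0)] = 12/12 = 1
Hence the multiplicities are chi_6: 1. Dimension check: dim(chi_1)*dim(chi_6) = 1*2 = 2 and sum (mult * dim) = 1*2 = 2.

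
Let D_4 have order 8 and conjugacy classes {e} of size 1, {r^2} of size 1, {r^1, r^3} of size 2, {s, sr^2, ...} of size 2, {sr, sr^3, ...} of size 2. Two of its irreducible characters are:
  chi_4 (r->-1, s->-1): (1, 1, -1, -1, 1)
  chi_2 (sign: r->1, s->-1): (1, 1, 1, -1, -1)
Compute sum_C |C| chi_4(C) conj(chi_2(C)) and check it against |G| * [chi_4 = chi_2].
Sum = 0; so <chi_4, chi_2> = 0 (distinct irreducibles are orthogonal).

Justification: Compute term by term over conjugacy classes (|C| * chi_4(C) * conj(chi_2(C))):
  1*(1)*conj(1) + 1*(1)*conj(1) + 2*(-1)*conj(1) + 2*(-1)*conj(-1) + 2*(1)*conj(-1)
  = (1) + (1) + (-2) + (2) + (-2)
  = 0.
Dividing by |G| = 8 gives 0/8 = 0, matching the row-orthogonality relation <chi_4, chi_2> = [chi_4 = chi_2].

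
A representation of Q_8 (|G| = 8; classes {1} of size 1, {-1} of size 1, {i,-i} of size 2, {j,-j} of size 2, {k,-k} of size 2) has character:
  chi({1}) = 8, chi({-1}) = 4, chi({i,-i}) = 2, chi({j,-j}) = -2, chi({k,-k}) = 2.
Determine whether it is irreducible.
Not irreducible (reducible): <chi, chi> = 13 > 1.

<chi, chi> = (1/|G|) sum_C |C| * |chi(C)|^2 = (1/8)[1*|8|^2 + 1*|4|^2 + 2*|2|^2 + 2*|-2|^2 + 2*|2|^2]
  = (1/8)[(64) + (16) + (8) + (8) + (8)] = 104/8 = 13.
A character is irreducible iff <chi, chi> = 1, so this representation is reducible.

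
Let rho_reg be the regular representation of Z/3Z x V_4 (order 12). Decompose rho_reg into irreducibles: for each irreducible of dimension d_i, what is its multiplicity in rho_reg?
Each irreducible V_i of dimension d_i appears with multiplicity d_i, i.e. rho_reg = (direct sum over all irreducibles V_i) d_i V_i. The irreducible dimensions for Z/3Z x V_4 are 1, 1, 1, 1, 1, 1, 1, 1, 1, 1, 1, 1: 12 irreducibles of dimension 1, each with multiplicity 1. Total dimension 12*1*1 = 12 = |G|.

Solution. General theorem: in the regular representation of a finite group G, each irreducible appears with multiplicity equal to its dimension. Check: dim(rho_reg) = sum d_i^2 = 1 + 1 + 1 + 1 + 1 + 1 + 1 + 1 + 1 + 1 + 1 + 1 = 12 = |G|.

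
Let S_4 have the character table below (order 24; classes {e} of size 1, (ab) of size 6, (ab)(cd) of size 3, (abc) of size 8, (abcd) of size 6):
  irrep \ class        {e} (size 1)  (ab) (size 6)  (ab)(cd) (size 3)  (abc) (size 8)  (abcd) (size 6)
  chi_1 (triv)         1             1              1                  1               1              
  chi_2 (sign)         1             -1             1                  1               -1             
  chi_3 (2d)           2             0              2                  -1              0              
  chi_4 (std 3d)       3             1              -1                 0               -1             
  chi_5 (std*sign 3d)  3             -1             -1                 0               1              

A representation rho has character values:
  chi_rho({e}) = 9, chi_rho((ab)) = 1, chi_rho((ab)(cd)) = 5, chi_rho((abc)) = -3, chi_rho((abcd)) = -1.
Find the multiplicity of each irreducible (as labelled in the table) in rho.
Multiplicities: chi_1: 0, chi_2: 0, chi_3: 3, chi_4: 1, chi_5: 0.

Solution. Use <chi_rho, chi> = (1/|G|) sum_C |C| * chi_rho(C) * conj(chi(C)) with |G| = 24 for each irreducible chi in the table:
  <chi_rho, chi_1> = (1/24)[1*(9)*conj(1) + 6*(1)*conj(1) + 3*(5)*conj(1) + 8*(-3)*conj(1) + 6*(-1)*conj(1)]
      = (1/24)[(9) + (6) + (15) + (-24) + (-6)] = 0/24 = 0
  <chi_rho, chi_2> = (1/24)[1*(9)*conj(1) + 6*(1)*conj(-1) + 3*(5)*conj(1) + 8*(-3)*conj(1) + 6*(-1)*conj(-1)]
      = (1/24)[(9) + (-6) + (15) + (-24) + (6)] = 0/24 = 0
  <chi_rho, chi_3> = (1/24)[1*(9)*conj(2) + 6*(1)*conj(0) + 3*(5)*conj(2) + 8*(-3)*conj(-1) + 6*(-1)*conj(0)]
      = (1/24)[(18) + (0) + (30) + (24) + (0)] = 72/24 = 3
  <chi_rho, chi_4> = (1/24)[1*(9)*conj(3) + 6*(1)*conj(1) + 3*(5)*conj(-1) + 8*(-3)*conj(0) + 6*(-1)*conj(-1)]
      = (1/24)[(27) + (6) + (-15) + (0) + (6)] = 24/24 = 1
  <chi_rho, chi_5> = (1/24)[1*(9)*conj(3) + 6*(1)*conj(-1) + 3*(5)*conj(-1) + 8*(-3)*conj(0) + 6*(-1)*conj(1)]
      = (1/24)[(27) + (-6) + (-15) + (0) + (-6)] = 0/24 = 0
Dimension check: dim(rho) = sum (mult * dim) = 0*1 + 0*1 + 3*2 + 1*3 + 0*3 = 9 = chi_rho(e) = 9.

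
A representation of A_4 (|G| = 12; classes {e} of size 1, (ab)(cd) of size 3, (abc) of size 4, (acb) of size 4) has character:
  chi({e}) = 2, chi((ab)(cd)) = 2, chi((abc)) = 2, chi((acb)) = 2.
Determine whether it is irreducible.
Not irreducible (reducible): <chi, chi> = 4 > 1.

<chi, chi> = (1/|G|) sum_C |C| * |chi(C)|^2 = (1/12)[1*|2|^2 + 3*|2|^2 + 4*|2|^2 + 4*|2|^2]
  = (1/12)[(4) + (12) + (16) + (16)] = 48/12 = 4.
(Exp terms are combined using exp(i*s)*conj(exp(i*t)) = exp(i*(s-t)), and sums of them are collapsed using the identity that for every m > 1 the m distinct m-th roots of unity sum to 0, e.g. 1 + exp(2*I*pi/3) + exp(-2*I*pi/3) = 0.)
A character is irreducible iff <chi, chi> = 1, so this representation is reducible.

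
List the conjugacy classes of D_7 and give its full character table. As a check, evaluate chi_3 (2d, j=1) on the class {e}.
Conjugacy classes: {e} of size 1, {r^1, r^6} of size 2, {r^2, r^5} of size 2, {r^3, r^4} of size 2, {s, sr, ..., sr^6} of size 7.
Character table:
  irrep \ class              {e} (size 1)  {r^1, r^6} (size 2)  {r^2, r^5} (size 2)  {r^3, r^4} (size 2)  {s, sr, ..., sr^6} (size 7)
  chi_1 (triv)               1             1                    1                    1                    1                          
  chi_2 (sign: r->1, s->-1)  1             1                    1                    1                    -1                         
  chi_3 (2d, j=1)            2             2*cos(2*pi/7)        -2*cos(3*pi/7)       -2*cos(pi/7)         0                          
  chi_4 (2d, j=2)            2             -2*cos(3*pi/7)       -2*cos(pi/7)         2*cos(2*pi/7)        0                          
  chi_5 (2d, j=3)            2             -2*cos(pi/7)         2*cos(2*pi/7)        -2*cos(3*pi/7)       0                          

Spot check: chi_3 (2d, j=1) on {e} = 2.

Reasoning: D_7 has order 2*7 = 14 with 5 conjugacy classes, hence 5 irreducibles. Sum of squared dims 1 + 1 + 4 + 4 + 4 = 14 = |G|. Linear characters come from the abelianisation; the 2-dimensional irreps have character r^k -> 2*cos(2*pi*j*k/7), reflections -> 0.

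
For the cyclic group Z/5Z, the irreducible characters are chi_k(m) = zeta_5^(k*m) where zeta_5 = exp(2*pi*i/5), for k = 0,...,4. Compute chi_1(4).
chi_1(4) = zeta_5^4 = exp(-2*I*pi/5)

Explanation: chi_1(4) = zeta_5^(1*4) = zeta_5^4. Since zeta_5^5 = 1, this equals zeta_5^4 = exp(2*pi*i*4/5) = exp(-2*I*pi/5).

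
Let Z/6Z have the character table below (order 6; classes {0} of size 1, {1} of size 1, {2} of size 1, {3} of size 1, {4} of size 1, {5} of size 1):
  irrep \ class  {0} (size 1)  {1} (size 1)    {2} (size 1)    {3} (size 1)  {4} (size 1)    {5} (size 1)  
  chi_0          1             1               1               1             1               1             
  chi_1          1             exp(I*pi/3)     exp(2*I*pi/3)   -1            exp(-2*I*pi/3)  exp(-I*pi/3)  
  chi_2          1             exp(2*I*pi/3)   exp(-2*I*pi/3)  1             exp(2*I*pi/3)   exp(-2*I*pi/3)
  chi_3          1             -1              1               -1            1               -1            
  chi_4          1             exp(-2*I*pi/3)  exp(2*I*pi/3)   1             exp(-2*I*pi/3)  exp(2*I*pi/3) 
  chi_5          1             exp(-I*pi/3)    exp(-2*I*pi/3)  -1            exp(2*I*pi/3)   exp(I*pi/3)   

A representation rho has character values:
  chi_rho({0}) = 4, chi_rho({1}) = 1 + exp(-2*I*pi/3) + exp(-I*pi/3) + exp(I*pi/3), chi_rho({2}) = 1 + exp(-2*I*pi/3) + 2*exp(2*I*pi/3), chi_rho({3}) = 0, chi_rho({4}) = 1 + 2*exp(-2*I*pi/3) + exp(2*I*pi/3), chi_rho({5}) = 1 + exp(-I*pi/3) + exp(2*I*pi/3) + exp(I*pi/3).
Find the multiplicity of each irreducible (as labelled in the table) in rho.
Multiplicities: chi_0: 1, chi_1: 1, chi_2: 0, chi_3: 0, chi_4: 1, chi_5: 1.

Working: Use <chi_rho, chi> = (1/|G|) sum_C |C| * chi_rho(C) * conj(chi(C)) with |G| = 6 for each irreducible chi in the table:
  <chi_rho, chi_0> = (1/6)[1*(4)*conj(1) + 1*(1 + exp(-2*I*pi/3) + exp(-I*pi/3) + exp(I*pi/3))*conj(1) + 1*(1 + exp(-2*I*pi/3) + 2*exp(2*I*pi/3))*conj(1) + 1*(0)*conj(1) + 1*(1 + 2*exp(-2*I*pi/3) + exp(2*I*pi/3))*conj(1) + 1*(1 + exp(-I*pi/3) + exp(2*I*pi/3) + exp(I*pi/3))*conj(1)]
      = (1/6)[(4) + (1 + exp(-2*I*pi/3) + exp(-I*pi/3) + exp(I*pi/3)) + (1 + exp(-2*I*pi/3) + 2*exp(2*I*pi/3)) + (0) + (1 + 2*exp(-2*I*pi/3) + exp(2*I*pi/3)) + (1 + exp(-I*pi/3) + exp(2*I*pi/3) + exp(I*pi/3))] = 6/6 = 1
  <chi_rho, chi_1> = (1/6)[1*(4)*conj(1) + 1*(1 + exp(-2*I*pi/3) + exp(-I*pi/3) + exp(I*pi/3))*conj(exp(I*pi/3)) + 1*(1 + exp(-2*I*pi/3) + 2*exp(2*I*pi/3))*conj(exp(2*I*pi/3)) + 1*(0)*conj(-1) + 1*(1 + 2*exp(-2*I*pi/3) + exp(2*I*pi/3))*conj(exp(-2*I*pi/3)) + 1*(1 + exp(-I*pi/3) + exp(2*I*pi/3) + exp(I*pi/3))*conj(exp(-I*pi/3))]
      = (1/6)[(4) + (exp(-2*I*pi/3) + exp(-I*pi/3)) + (1) + (0) + (1) + (exp(2*I*pi/3) + exp(I*pi/3))] = 6/6 = 1
  <chi_rho, chi_2> = (1/6)[1*(4)*conj(1) + 1*(1 + exp(-2*I*pi/3) + exp(-I*pi/3) + exp(I*pi/3))*conj(exp(2*I*pi/3)) + 1*(1 + exp(-2*I*pi/3) + 2*exp(2*I*pi/3))*conj(exp(-2*I*pi/3)) + 1*(0)*conj(1) + 1*(1 + 2*exp(-2*I*pi/3) + exp(2*I*pi/3))*conj(exp(2*I*pi/3)) + 1*(1 + exp(-I*pi/3) + exp(2*I*pi/3) + exp(I*pi/3))*conj(exp(-2*I*pi/3))]
      = (1/6)[(4) + (-1 + exp(-2*I*pi/3) + exp(-I*pi/3) + exp(2*I*pi/3)) + (1 + 2*exp(-2*I*pi/3) + exp(2*I*pi/3)) + (0) + (1 + exp(-2*I*pi/3) + 2*exp(2*I*pi/3)) + (-1 + exp(-2*I*pi/3) + exp(2*I*pi/3) + exp(I*pi/3))] = 0/6 = 0
  <chi_rho, chi_3> = (1/6)[1*(4)*conj(1) + 1*(1 + exp(-2*I*pi/3) + exp(-I*pi/3) + exp(I*pi/3))*conj(-1) + 1*(1 + exp(-2*I*pi/3) + 2*exp(2*I*pi/3))*conj(1) + 1*(0)*conj(-1) + 1*(1 + 2*exp(-2*I*pi/3) + exp(2*I*pi/3))*conj(1) + 1*(1 + exp(-I*pi/3) + exp(2*I*pi/3) + exp(I*pi/3))*conj(-1)]
      = (1/6)[(4) + (-1 - exp(I*pi/3) - exp(-I*pi/3) - exp(-2*I*pi/3)) + (1 + exp(-2*I*pi/3) + 2*exp(2*I*pi/3)) + (0) + (1 + 2*exp(-2*I*pi/3) + exp(2*I*pi/3)) + (-1 - exp(I*pi/3) - exp(2*I*pi/3) - exp(-I*pi/3))] = 0/6 = 0
  <chi_rho, chi_4> = (1/6)[1*(4)*conj(1) + 1*(1 + exp(-2*I*pi/3) + exp(-I*pi/3) + exp(I*pi/3))*conj(exp(-2*I*pi/3)) + 1*(1 + exp(-2*I*pi/3) + 2*exp(2*I*pi/3))*conj(exp(2*I*pi/3)) + 1*(0)*conj(1) + 1*(1 + 2*exp(-2*I*pi/3) + exp(2*I*pi/3))*conj(exp(-2*I*pi/3)) + 1*(1 + exp(-I*pi/3) + exp(2*I*pi/3) + exp(I*pi/3))*conj(exp(2*I*pi/3))]
      = (1/6)[(4) + (exp(2*I*pi/3) + exp(I*pi/3)) + (1) + (0) + (1) + (exp(-2*I*pi/3) + exp(-I*pi/3))] = 6/6 = 1
  <chi_rho, chi_5> = (1/6)[1*(4)*conj(1) + 1*(1 + exp(-2*I*pi/3) + exp(-I*pi/3) + exp(I*pi/3))*conj(exp(-I*pi/3)) + 1*(1 + exp(-2*I*pi/3) + 2*exp(2*I*pi/3))*conj(exp(-2*I*pi/3)) + 1*(0)*conj(-1) + 1*(1 + 2*exp(-2*I*pi/3) + exp(2*I*pi/3))*conj(exp(2*I*pi/3)) + 1*(1 + exp(-I*pi/3) + exp(2*I*pi/3) + exp(I*pi/3))*conj(exp(I*pi/3))]
      = (1/6)[(4) + (1 + exp(-I*pi/3) + exp(2*I*pi/3) + exp(I*pi/3)) + (1 + 2*exp(-2*I*pi/3) + exp(2*I*pi/3)) + (0) + (1 + exp(-2*I*pi/3) + 2*exp(2*I*pi/3)) + (1 + exp(-2*I*pi/3) + exp(-I*pi/3) + exp(I*pi/3))] = 6/6 = 1
(Exp terms are combined using exp(i*s)*conj(exp(i*t)) = exp(i*(s-t)), and sums of them are collapsed using the identity that for every m > 1 the m distinct m-th roots of unity sum to 0, e.g. 1 + exp(2*I*pi/3) + exp(-2*I*pi/3) = 0.)
Dimension check: dim(rho) = sum (mult * dim) = 1*1 + 1*1 + 0*1 + 0*1 + 1*1 + 1*1 = 4 = chi_rho(e) = 4.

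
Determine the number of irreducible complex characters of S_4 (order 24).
5

Explanation: The number of irreducible complex representations of a finite group equals its number of conjugacy classes. Conjugacy classes in S_4 correspond to cycle types, i.e. partitions of 4; there are p(4) = 5 of them, so S_4 (order 24) has exactly 5 irreducible complex representations.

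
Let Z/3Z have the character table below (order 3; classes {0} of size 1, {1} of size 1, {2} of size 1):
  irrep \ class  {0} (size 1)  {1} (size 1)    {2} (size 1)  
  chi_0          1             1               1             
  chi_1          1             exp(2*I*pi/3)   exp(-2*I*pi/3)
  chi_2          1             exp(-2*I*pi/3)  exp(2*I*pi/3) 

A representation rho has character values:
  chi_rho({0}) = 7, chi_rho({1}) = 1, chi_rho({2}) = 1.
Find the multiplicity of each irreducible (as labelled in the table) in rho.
Multiplicities: chi_0: 3, chi_1: 2, chi_2: 2.

Explanation: Use <chi_rho, chi> = (1/|G|) sum_C |C| * chi_rho(C) * conj(chi(C)) with |G| = 3 for each irreducible chi in the table:
  <chi_rho, chi_0> = (1/3)[1*(7)*conj(1) + 1*(1)*conj(1) + 1*(1)*conj(1)]
      = (1/3)[(7) + (1) + (1)] = 9/3 = 3
  <chi_rho, chi_1> = (1/3)[1*(7)*conj(1) + 1*(1)*conj(exp(2*I*pi/3)) + 1*(1)*conj(exp(-2*I*pi/3))]
      = (1/3)[(7) + (2 + 3*exp(-2*I*pi/3) + 2*exp(2*I*pi/3)) + (2 + 2*exp(-2*I*pi/3) + 3*exp(2*I*pi/3))] = 6/3 = 2
  <chi_rho, chi_2> = (1/3)[1*(7)*conj(1) + 1*(1)*conj(exp(-2*I*pi/3)) + 1*(1)*conj(exp(2*I*pi/3))]
      = (1/3)[(7) + (2 + 2*exp(-2*I*pi/3) + 3*exp(2*I*pi/3)) + (2 + 3*exp(-2*I*pi/3) + 2*exp(2*I*pi/3))] = 6/3 = 2
(Exp terms are combined using exp(i*s)*conj(exp(i*t)) = exp(i*(s-t)), and sums of them are collapsed using the identity that for every m > 1 the m distinct m-th roots of unity sum to 0, e.g. 1 + exp(2*I*pi/3) + exp(-2*I*pi/3) = 0.)
Dimension check: dim(rho) = sum (mult * dim) = 3*1 + 2*1 + 2*1 = 7 = chi_rho(e) = 7.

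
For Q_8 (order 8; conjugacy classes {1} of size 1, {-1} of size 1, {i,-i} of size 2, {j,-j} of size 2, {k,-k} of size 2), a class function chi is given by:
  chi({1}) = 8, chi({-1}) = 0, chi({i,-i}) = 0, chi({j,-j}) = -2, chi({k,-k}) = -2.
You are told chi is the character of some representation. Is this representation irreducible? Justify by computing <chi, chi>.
Not irreducible (reducible): <chi, chi> = 10 > 1.

Why: <chi, chi> = (1/|G|) sum_C |C| * |chi(C)|^2 = (1/8)[1*|8|^2 + 1*|0|^2 + 2*|0|^2 + 2*|-2|^2 + 2*|-2|^2]
  = (1/8)[(64) + (0) + (0) + (8) + (8)] = 80/8 = 10.
A character is irreducible iff <chi, chi> = 1, so this representation is reducible.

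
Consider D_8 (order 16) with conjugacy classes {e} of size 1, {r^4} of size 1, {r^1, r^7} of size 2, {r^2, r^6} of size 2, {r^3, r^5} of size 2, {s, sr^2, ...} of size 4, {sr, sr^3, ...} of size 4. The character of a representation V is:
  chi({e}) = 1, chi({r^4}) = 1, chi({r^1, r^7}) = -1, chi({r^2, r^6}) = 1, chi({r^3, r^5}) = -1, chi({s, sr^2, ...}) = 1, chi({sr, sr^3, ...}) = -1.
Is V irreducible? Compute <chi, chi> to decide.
Irreducible: <chi, chi> = 1.

Why: <chi, chi> = (1/|G|) sum_C |C| * |chi(C)|^2 = (1/16)[1*|1|^2 + 1*|1|^2 + 2*|-1|^2 + 2*|1|^2 + 2*|-1|^2 + 4*|1|^2 + 4*|-1|^2]
  = (1/16)[(1) + (1) + (2) + (2) + (2) + (4) + (4)] = 16/16 = 1.
A character is irreducible iff <chi, chi> = 1, so this representation is irreducible.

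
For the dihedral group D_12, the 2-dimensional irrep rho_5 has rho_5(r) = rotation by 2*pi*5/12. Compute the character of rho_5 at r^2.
chi_{rho_5}(r^2) = 2*cos(2*pi*5*2/12) = 1

Details: rho_5(r^2) is rotation by angle 2*pi*5*2/12, whose trace is 2*cos(2*pi*5*2/12) = 1.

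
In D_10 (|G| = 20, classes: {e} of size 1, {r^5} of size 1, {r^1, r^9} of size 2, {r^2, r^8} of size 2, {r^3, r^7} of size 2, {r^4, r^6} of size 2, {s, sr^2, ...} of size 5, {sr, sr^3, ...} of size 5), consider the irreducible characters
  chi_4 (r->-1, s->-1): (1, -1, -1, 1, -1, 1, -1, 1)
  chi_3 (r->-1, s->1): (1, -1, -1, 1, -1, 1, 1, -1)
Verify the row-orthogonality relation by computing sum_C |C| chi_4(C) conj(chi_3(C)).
Sum = 0; so <chi_4, chi_3> = 0 (distinct irreducibles are orthogonal).

Proof sketch: Compute term by term over conjugacy classes (|C| * chi_4(C) * conj(chi_3(C))):
  1*(1)*conj(1) + 1*(-1)*conj(-1) + 2*(-1)*conj(-1) + 2*(1)*conj(1) + 2*(-1)*conj(-1) + 2*(1)*conj(1) + 5*(-1)*conj(1) + 5*(1)*conj(-1)
  = (1) + (1) + (2) + (2) + (2) + (2) + (-5) + (-5)
  = 0.
Dividing by |G| = 20 gives 0/20 = 0, matching the row-orthogonality relation <chi_4, chi_3> = [chi_4 = chi_3].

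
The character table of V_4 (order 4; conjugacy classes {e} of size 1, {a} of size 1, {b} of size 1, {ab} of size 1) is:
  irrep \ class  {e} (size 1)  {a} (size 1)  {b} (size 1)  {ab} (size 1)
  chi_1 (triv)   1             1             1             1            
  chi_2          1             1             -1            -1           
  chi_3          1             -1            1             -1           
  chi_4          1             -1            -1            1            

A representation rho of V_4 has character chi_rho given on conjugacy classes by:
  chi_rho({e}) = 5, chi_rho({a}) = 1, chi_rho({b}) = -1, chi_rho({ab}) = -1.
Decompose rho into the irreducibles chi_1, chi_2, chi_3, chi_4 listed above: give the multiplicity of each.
Multiplicities: chi_1: 1, chi_2: 2, chi_3: 1, chi_4: 1.

Details: Use <chi_rho, chi> = (1/|G|) sum_C |C| * chi_rho(C) * conj(chi(C)) with |G| = 4 for each irreducible chi in the table:
  <chi_rho, chi_1> = (1/4)[1*(5)*conj(1) + 1*(1)*conj(1) + 1*(-1)*conj(1) + 1*(-1)*conj(1)]
      = (1/4)[(5) + (1) + (-1) + (-1)] = 4/4 = 1
  <chi_rho, chi_2> = (1/4)[1*(5)*conj(1) + 1*(1)*conj(1) + 1*(-1)*conj(-1) + 1*(-1)*conj(-1)]
      = (1/4)[(5) + (1) + (1) + (1)] = 8/4 = 2
  <chi_rho, chi_3> = (1/4)[1*(5)*conj(1) + 1*(1)*conj(-1) + 1*(-1)*conj(1) + 1*(-1)*conj(-1)]
      = (1/4)[(5) + (-1) + (-1) + (1)] = 4/4 = 1
  <chi_rho, chi_4> = (1/4)[1*(5)*conj(1) + 1*(1)*conj(-1) + 1*(-1)*conj(-1) + 1*(-1)*conj(1)]
      = (1/4)[(5) + (-1) + (1) + (-1)] = 4/4 = 1
Dimension check: dim(rho) = sum (mult * dim) = 1*1 + 2*1 + 1*1 + 1*1 = 5 = chi_rho(e) = 5.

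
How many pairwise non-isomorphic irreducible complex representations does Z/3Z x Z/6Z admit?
18

Working: The number of irreducible complex representations of a finite group equals its number of conjugacy classes. Z/3Z x Z/6Z is abelian of order 18, so every element is its own conjugacy class: 18 classes, so Z/3Z x Z/6Z (order 18) has exactly 18 irreducible complex representations.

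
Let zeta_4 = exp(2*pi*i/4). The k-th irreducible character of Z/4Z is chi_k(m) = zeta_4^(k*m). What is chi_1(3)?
chi_1(3) = zeta_4^3 = -I

Argument: chi_1(3) = zeta_4^(1*3) = zeta_4^3. Since zeta_4^4 = 1, this equals zeta_4^3 = exp(2*pi*i*3/4) = -I.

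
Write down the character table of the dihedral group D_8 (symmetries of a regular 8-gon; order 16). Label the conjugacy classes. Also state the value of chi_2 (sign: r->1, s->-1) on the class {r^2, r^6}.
Conjugacy classes: {e} of size 1, {r^4} of size 1, {r^1, r^7} of size 2, {r^2, r^6} of size 2, {r^3, r^5} of size 2, {s, sr^2, ...} of size 4, {sr, sr^3, ...} of size 4.
Character table:
  irrep \ class              {e} (size 1)  {r^4} (size 1)  {r^1, r^7} (size 2)  {r^2, r^6} (size 2)  {r^3, r^5} (size 2)  {s, sr^2, ...} (size 4)  {sr, sr^3, ...} (size 4)
  chi_1 (triv)               1             1               1                    1                    1                    1                        1                       
  chi_2 (sign: r->1, s->-1)  1             1               1                    1                    1                    -1                       -1                      
  chi_3 (r->-1, s->1)        1             1               -1                   1                    -1                   1                        -1                      
  chi_4 (r->-1, s->-1)       1             1               -1                   1                    -1                   -1                       1                       
  chi_5 (2d, j=1)            2             -2              sqrt(2)              0                    -sqrt(2)             0                        0                       
  chi_6 (2d, j=2)            2             2               0                    -2                   0                    0                        0                       
  chi_7 (2d, j=3)            2             -2              -sqrt(2)             0                    sqrt(2)              0                        0                       

Spot check: chi_2 (sign: r->1, s->-1) on {r^2, r^6} = 1.

Proof sketch: D_8 has order 2*8 = 16 with 7 conjugacy classes, hence 7 irreducibles. Sum of squared dims 1 + 1 + 1 + 1 + 4 + 4 + 4 = 16 = |G|. Linear characters come from the abelianisation; the 2-dimensional irreps have character r^k -> 2*cos(2*pi*j*k/8), reflections -> 0.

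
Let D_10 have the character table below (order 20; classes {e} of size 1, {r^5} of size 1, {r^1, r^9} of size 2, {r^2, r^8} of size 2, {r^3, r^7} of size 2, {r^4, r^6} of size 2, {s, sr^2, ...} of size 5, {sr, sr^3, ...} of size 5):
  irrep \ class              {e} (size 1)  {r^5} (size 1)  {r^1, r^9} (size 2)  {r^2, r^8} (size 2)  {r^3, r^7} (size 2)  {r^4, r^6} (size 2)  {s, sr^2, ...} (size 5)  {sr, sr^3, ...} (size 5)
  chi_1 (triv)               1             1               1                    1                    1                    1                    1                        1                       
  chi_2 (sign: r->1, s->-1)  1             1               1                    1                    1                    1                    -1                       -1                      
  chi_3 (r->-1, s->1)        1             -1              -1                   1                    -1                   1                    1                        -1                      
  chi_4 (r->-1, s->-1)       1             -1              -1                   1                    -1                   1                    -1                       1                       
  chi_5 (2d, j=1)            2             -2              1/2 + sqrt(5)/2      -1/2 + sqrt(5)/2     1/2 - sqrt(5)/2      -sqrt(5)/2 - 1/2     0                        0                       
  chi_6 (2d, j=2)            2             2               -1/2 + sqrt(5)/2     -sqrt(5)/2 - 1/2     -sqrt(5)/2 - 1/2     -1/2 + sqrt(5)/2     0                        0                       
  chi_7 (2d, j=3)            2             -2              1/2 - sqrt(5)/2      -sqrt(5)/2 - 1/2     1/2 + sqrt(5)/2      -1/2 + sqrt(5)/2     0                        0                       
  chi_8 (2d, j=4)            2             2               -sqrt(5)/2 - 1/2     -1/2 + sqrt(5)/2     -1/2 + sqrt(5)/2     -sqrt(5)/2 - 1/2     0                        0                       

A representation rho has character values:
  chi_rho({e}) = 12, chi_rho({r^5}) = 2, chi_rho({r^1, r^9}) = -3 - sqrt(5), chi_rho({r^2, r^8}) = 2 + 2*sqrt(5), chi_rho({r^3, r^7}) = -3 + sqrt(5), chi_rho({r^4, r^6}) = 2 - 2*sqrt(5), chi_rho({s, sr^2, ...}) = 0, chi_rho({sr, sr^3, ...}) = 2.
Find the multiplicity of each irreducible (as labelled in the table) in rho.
Multiplicities: chi_1: 1, chi_2: 0, chi_3: 1, chi_4: 2, chi_5: 1, chi_6: 0, chi_7: 0, chi_8: 3.

Proof sketch: Use <chi_rho, chi> = (1/|G|) sum_C |C| * chi_rho(C) * conj(chi(C)) with |G| = 20 for each irreducible chi in the table:
  <chi_rho, chi_1> = (1/20)[1*(12)*conj(1) + 1*(2)*conj(1) + 2*(-3 - sqrt(5))*conj(1) + 2*(2 + 2*sqrt(5))*conj(1) + 2*(-3 + sqrt(5))*conj(1) + 2*(2 - 2*sqrt(5))*conj(1) + 5*(0)*conj(1) + 5*(2)*conj(1)]
      = (1/20)[(12) + (2) + (-6 - 2*sqrt(5)) + (4 + 4*sqrt(5)) + (-6 + 2*sqrt(5)) + (4 - 4*sqrt(5)) + (0) + (10)] = 20/20 = 1
  <chi_rho, chi_2> = (1/20)[1*(12)*conj(1) + 1*(2)*conj(1) + 2*(-3 - sqrt(5))*conj(1) + 2*(2 + 2*sqrt(5))*conj(1) + 2*(-3 + sqrt(5))*conj(1) + 2*(2 - 2*sqrt(5))*conj(1) + 5*(0)*conj(-1) + 5*(2)*conj(-1)]
      = (1/20)[(12) + (2) + (-6 - 2*sqrt(5)) + (4 + 4*sqrt(5)) + (-6 + 2*sqrt(5)) + (4 - 4*sqrt(5)) + (0) + (-10)] = 0/20 = 0
  <chi_rho, chi_3> = (1/20)[1*(12)*conj(1) + 1*(2)*conj(-1) + 2*(-3 - sqrt(5))*conj(-1) + 2*(2 + 2*sqrt(5))*conj(1) + 2*(-3 + sqrt(5))*conj(-1) + 2*(2 - 2*sqrt(5))*conj(1) + 5*(0)*conj(1) + 5*(2)*conj(-1)]
      = (1/20)[(12) + (-2) + (2*sqrt(5) + 6) + (4 + 4*sqrt(5)) + (6 - 2*sqrt(5)) + (4 - 4*sqrt(5)) + (0) + (-10)] = 20/20 = 1
  <chi_rho, chi_4> = (1/20)[1*(12)*conj(1) + 1*(2)*conj(-1) + 2*(-3 - sqrt(5))*conj(-1) + 2*(2 + 2*sqrt(5))*conj(1) + 2*(-3 + sqrt(5))*conj(-1) + 2*(2 - 2*sqrt(5))*conj(1) + 5*(0)*conj(-1) + 5*(2)*conj(1)]
      = (1/20)[(12) + (-2) + (2*sqrt(5) + 6) + (4 + 4*sqrt(5)) + (6 - 2*sqrt(5)) + (4 - 4*sqrt(5)) + (0) + (10)] = 40/20 = 2
  <chi_rho, chi_5> = (1/20)[1*(12)*conj(2) + 1*(2)*conj(-2) + 2*(-3 - sqrt(5))*conj(1/2 + sqrt(5)/2) + 2*(2 + 2*sqrt(5))*conj(-1/2 + sqrt(5)/2) + 2*(-3 + sqrt(5))*conj(1/2 - sqrt(5)/2) + 2*(2 - 2*sqrt(5))*conj(-sqrt(5)/2 - 1/2) + 5*(0)*conj(0) + 5*(2)*conj(0)]
      = (1/20)[(24) + (-4) + (-4*sqrt(5) - 8) + (8) + (-8 + 4*sqrt(5)) + (8) + (0) + (0)] = 20/20 = 1
  <chi_rho, chi_6> = (1/20)[1*(12)*conj(2) + 1*(2)*conj(2) + 2*(-3 - sqrt(5))*conj(-1/2 + sqrt(5)/2) + 2*(2 + 2*sqrt(5))*conj(-sqrt(5)/2 - 1/2) + 2*(-3 + sqrt(5))*conj(-sqrt(5)/2 - 1/2) + 2*(2 - 2*sqrt(5))*conj(-1/2 + sqrt(5)/2) + 5*(0)*conj(0) + 5*(2)*conj(0)]
      = (1/20)[(24) + (4) + (-2*sqrt(5) - 2) + (-12 - 4*sqrt(5)) + (-2 + 2*sqrt(5)) + (-12 + 4*sqrt(5)) + (0) + (0)] = 0/20 = 0
  <chi_rho, chi_7> = (1/20)[1*(12)*conj(2) + 1*(2)*conj(-2) + 2*(-3 - sqrt(5))*conj(1/2 - sqrt(5)/2) + 2*(2 + 2*sqrt(5))*conj(-sqrt(5)/2 - 1/2) + 2*(-3 + sqrt(5))*conj(1/2 + sqrt(5)/2) + 2*(2 - 2*sqrt(5))*conj(-1/2 + sqrt(5)/2) + 5*(0)*conj(0) + 5*(2)*conj(0)]
      = (1/20)[(24) + (-4) + (2 + 2*sqrt(5)) + (-12 - 4*sqrt(5)) + (2 - 2*sqrt(5)) + (-12 + 4*sqrt(5)) + (0) + (0)] = 0/20 = 0
  <chi_rho, chi_8> = (1/20)[1*(12)*conj(2) + 1*(2)*conj(2) + 2*(-3 - sqrt(5))*conj(-sqrt(5)/2 - 1/2) + 2*(2 + 2*sqrt(5))*conj(-1/2 + sqrt(5)/2) + 2*(-3 + sqrt(5))*conj(-1/2 + sqrt(5)/2) + 2*(2 - 2*sqrt(5))*conj(-sqrt(5)/2 - 1/2) + 5*(0)*conj(0) + 5*(2)*conj(0)]
      = (1/20)[(24) + (4) + (8 + 4*sqrt(5)) + (8) + (8 - 4*sqrt(5)) + (8) + (0) + (0)] = 60/20 = 3
Dimension check: dim(rho) = sum (mult * dim) = 1*1 + 0*1 + 1*1 + 2*1 + 1*2 + 0*2 + 0*2 + 3*2 = 12 = chi_rho(e) = 12.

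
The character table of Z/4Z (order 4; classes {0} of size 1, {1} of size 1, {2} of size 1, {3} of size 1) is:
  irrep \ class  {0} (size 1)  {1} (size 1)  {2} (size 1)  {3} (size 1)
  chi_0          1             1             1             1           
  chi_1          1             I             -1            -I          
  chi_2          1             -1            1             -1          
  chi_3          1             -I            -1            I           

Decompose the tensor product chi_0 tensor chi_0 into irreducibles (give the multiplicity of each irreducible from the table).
chi_0 tensor chi_0 = chi_0 (all other irreducibles have multiplicity 0).

Why: The character of a tensor product is the pointwise product (chi_0 * chi_0)(C) = chi_0(C) * chi_0(C):
  {0}: (1)*(1), {1}: (1)*(1), {2}: (1)*(1), {3}: (1)*(1)
so (chi_0 * chi_0) takes values
  {0} -> 1, {1} -> 1, {2} -> 1, {3} -> 1.
Now take the inner product of this character with each irreducible chi from the table, <chi_0*chi_0, chi> = (1/4) sum_C |C| (chi_0*chi_0)(C) conj(chi(C)):
  <chi_0*chi_0, chi_0> = (1/4)[1*(1)*conj(1) + 1*(1)*conj(1) + 1*(1)*conj(1) + 1*(1)*conj(1)]
      = (1/4)[(1) + (1) + (1) + (1)] = 4/4 = 1
  <chi_0*chi_0, chi_1> = (1/4)[1*(1)*conj(1) + 1*(1)*conj(I) + 1*(1)*conj(-1) + 1*(1)*conj(-I)]
      = (1/4)[(1) + (-I) + (-1) + (I)] = 0/4 = 0
  <chi_0*chi_0, chi_2> = (1/4)[1*(1)*conj(1) + 1*(1)*conj(-1) + 1*(1)*conj(1) + 1*(1)*conj(-1)]
      = (1/4)[(1) + (-1) + (1) + (-1)] = 0/4 = 0
  <chi_0*chi_0, chi_3> = (1/4)[1*(1)*conj(1) + 1*(1)*conj(-I) + 1*(1)*conj(-1) + 1*(1)*conj(I)]
      = (1/4)[(1) + (I) + (-1) + (-I)] = 0/4 = 0
(Exp terms are combined using exp(i*s)*conj(exp(i*t)) = exp(i*(s-t)), and sums of them are collapsed using the identity that for every m > 1 the m distinct m-th roots of unity sum to 0, e.g. 1 + exp(2*I*pi/3) + exp(-2*I*pi/3) = 0.)
Hence the multiplicities are chi_0: 1. Dimension check: dim(chi_0)*dim(chi_0) = 1*1 = 1 and sum (mult * dim) = 1*1 = 1.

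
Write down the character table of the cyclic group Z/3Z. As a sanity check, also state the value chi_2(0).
Character table of Z/3Z (irreps indexed chi_0,...,chi_2 with chi_k(m) = zeta_3^(k*m), zeta_3 = exp(2*pi*i/3)):
  irrep \ class  {0} (size 1)  {1} (size 1)    {2} (size 1)  
  chi_0          1             1               1             
  chi_1          1             exp(2*I*pi/3)   exp(-2*I*pi/3)
  chi_2          1             exp(-2*I*pi/3)  exp(2*I*pi/3) 

Spot check: chi_2(0) = zeta_3^(2*0) = zeta_3^0 = 1.

Reasoning: Z/3Z is abelian, so all 3 irreducible complex representations are 1-dimensional. They are given by chi_k(m) = zeta_3^(k*m) for k = 0,...,2. Row orthogonality: sum_m chi_k(m) conj(chi_l(m)) = 3 * [k = l].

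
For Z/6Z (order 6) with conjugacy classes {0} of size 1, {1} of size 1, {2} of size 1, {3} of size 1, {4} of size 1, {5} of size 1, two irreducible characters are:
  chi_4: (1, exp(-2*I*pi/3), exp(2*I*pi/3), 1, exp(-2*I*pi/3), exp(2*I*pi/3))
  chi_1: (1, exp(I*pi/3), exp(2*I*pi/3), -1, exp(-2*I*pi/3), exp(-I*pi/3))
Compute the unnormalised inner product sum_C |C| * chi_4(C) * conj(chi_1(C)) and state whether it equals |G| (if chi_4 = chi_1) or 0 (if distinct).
Sum = 0; so <chi_4, chi_1> = 0 (distinct irreducibles are orthogonal).

Justification: Compute term by term over conjugacy classes (|C| * chi_4(C) * conj(chi_1(C))):
  1*(1)*conj(1) + 1*(exp(-2*I*pi/3))*conj(exp(I*pi/3)) + 1*(exp(2*I*pi/3))*conj(exp(2*I*pi/3)) + 1*(1)*conj(-1) + 1*(exp(-2*I*pi/3))*conj(exp(-2*I*pi/3)) + 1*(exp(2*I*pi/3))*conj(exp(-I*pi/3))
  = (1) + (-1) + (1) + (-1) + (1) + (-1)
  = 0.
(Exp terms are combined using exp(i*s)*conj(exp(i*t)) = exp(i*(s-t)), and sums of them are collapsed using the identity that for every m > 1 the m distinct m-th roots of unity sum to 0, e.g. 1 + exp(2*I*pi/3) + exp(-2*I*pi/3) = 0.)
Dividing by |G| = 6 gives 0/6 = 0, matching the row-orthogonality relation <chi_4, chi_1> = [chi_4 = chi_1].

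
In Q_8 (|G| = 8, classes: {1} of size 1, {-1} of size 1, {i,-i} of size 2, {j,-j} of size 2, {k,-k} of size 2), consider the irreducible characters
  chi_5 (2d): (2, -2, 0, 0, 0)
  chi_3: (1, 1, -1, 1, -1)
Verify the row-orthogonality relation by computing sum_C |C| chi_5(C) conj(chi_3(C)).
Sum = 0; so <chi_5, chi_3> = 0 (distinct irreducibles are orthogonal).

Why: Compute term by term over conjugacy classes (|C| * chi_5(C) * conj(chi_3(C))):
  1*(2)*conj(1) + 1*(-2)*conj(1) + 2*(0)*conj(-1) + 2*(0)*conj(1) + 2*(0)*conj(-1)
  = (2) + (-2) + (0) + (0) + (0)
  = 0.
Dividing by |G| = 8 gives 0/8 = 0, matching the row-orthogonality relation <chi_5, chi_3> = [chi_5 = chi_3].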